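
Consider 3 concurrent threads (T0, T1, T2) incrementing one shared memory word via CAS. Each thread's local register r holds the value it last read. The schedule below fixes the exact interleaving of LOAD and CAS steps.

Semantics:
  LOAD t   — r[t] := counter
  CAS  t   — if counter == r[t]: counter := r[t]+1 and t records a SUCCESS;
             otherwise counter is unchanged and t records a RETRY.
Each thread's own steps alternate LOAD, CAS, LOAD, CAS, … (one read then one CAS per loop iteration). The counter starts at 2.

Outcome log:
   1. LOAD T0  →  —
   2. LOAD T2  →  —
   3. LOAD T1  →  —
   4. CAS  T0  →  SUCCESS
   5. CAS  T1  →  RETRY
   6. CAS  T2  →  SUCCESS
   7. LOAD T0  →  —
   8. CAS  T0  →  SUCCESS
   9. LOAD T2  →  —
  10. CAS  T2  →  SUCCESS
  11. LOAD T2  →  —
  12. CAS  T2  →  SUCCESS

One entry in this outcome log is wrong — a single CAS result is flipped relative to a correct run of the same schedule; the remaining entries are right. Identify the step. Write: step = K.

step = 6

Correct run:
1. LOAD T0 → mem=2 r[T0]=2 [LOAD]
2. LOAD T2 → mem=2 r[T2]=2 [LOAD]
3. LOAD T1 → mem=2 r[T1]=2 [LOAD]
4. CAS T0 → mem=3 r[T0]=2 [OK]
5. CAS T1 → mem=3 r[T1]=2 [RETRY]
6. CAS T2 → mem=3 r[T2]=2 [RETRY]
7. LOAD T0 → mem=3 r[T0]=3 [LOAD]
8. CAS T0 → mem=4 r[T0]=3 [OK]
9. LOAD T2 → mem=4 r[T2]=4 [LOAD]
10. CAS T2 → mem=5 r[T2]=4 [OK]
11. LOAD T2 → mem=5 r[T2]=5 [LOAD]
12. CAS T2 → mem=6 r[T2]=5 [OK]
Mismatch at 6.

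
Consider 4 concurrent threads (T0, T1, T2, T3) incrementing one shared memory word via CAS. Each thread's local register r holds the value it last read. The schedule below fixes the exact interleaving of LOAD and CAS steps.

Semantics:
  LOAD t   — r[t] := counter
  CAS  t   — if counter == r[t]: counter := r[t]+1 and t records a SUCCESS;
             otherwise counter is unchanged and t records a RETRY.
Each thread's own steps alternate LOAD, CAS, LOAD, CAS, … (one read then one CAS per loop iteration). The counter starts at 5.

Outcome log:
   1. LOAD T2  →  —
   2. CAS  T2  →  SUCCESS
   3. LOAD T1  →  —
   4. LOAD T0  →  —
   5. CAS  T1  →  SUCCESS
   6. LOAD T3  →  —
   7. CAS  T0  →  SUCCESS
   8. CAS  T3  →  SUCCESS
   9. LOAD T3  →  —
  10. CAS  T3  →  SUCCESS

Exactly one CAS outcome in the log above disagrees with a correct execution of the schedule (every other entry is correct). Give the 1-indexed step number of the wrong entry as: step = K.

Correct run:
#1 T2 reads 5
#2 T2 CAS(5→6) writes; counter now 6
#3 T1 reads 6
#4 T0 reads 6
#5 T1 CAS(6→7) writes; counter now 7
#6 T3 reads 7
#7 T0 CAS(6→7) fails; counter now 7
#8 T3 CAS(7→8) writes; counter now 8
#9 T3 reads 8
#10 T3 CAS(8→9) writes; counter now 9
Log disagrees first at step 7.

step = 7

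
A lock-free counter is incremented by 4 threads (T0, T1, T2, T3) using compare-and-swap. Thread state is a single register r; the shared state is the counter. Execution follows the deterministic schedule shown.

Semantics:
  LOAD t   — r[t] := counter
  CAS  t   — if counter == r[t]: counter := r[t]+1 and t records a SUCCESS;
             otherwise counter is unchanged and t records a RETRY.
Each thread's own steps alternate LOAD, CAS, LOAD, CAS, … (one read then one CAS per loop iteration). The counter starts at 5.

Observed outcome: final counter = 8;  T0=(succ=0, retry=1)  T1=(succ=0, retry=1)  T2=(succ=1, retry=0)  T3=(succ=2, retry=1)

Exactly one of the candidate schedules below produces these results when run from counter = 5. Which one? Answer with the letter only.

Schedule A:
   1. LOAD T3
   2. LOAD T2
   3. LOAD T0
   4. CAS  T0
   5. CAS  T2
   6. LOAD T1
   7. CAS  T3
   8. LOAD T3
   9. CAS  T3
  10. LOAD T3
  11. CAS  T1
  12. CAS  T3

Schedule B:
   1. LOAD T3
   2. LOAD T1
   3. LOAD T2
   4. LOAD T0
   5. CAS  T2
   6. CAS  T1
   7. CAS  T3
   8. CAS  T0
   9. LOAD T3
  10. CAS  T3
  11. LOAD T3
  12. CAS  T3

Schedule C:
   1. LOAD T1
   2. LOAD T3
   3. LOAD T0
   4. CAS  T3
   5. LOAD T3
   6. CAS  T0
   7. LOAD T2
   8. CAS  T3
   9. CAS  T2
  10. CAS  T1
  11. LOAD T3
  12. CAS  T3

Simulating candidate B:
1. LOAD T3 → mem=5 r[T3]=5 [LOAD]
2. LOAD T1 → mem=5 r[T1]=5 [LOAD]
3. LOAD T2 → mem=5 r[T2]=5 [LOAD]
4. LOAD T0 → mem=5 r[T0]=5 [LOAD]
5. CAS T2 → mem=6 r[T2]=5 [OK]
6. CAS T1 → mem=6 r[T1]=5 [RETRY]
7. CAS T3 → mem=6 r[T3]=5 [RETRY]
8. CAS T0 → mem=6 r[T0]=5 [RETRY]
9. LOAD T3 → mem=6 r[T3]=6 [LOAD]
10. CAS T3 → mem=7 r[T3]=6 [OK]
11. LOAD T3 → mem=7 r[T3]=7 [LOAD]
12. CAS T3 → mem=8 r[T3]=7 [OK]

B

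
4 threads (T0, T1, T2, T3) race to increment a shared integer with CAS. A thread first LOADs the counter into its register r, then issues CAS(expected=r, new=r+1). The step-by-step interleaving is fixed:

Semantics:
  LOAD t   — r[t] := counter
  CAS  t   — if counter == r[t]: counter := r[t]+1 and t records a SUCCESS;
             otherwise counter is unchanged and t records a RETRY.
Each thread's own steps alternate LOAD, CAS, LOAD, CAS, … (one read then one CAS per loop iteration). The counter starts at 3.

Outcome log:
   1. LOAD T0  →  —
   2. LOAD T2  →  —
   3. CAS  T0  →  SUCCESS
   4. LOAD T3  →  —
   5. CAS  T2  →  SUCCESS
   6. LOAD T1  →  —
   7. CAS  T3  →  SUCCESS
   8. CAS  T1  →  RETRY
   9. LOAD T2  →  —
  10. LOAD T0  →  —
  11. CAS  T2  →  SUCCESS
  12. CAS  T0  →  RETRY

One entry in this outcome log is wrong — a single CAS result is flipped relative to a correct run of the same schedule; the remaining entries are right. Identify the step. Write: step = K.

Correct run:
T0 LOAD — after: cnt=3, r=3 — load
T2 LOAD — after: cnt=3, r=3 — load
T0 CAS — after: cnt=4, r=3 — ok
T3 LOAD — after: cnt=4, r=4 — load
T2 CAS — after: cnt=4, r=3 — retry
T1 LOAD — after: cnt=4, r=4 — load
T3 CAS — after: cnt=5, r=4 — ok
T1 CAS — after: cnt=5, r=4 — retry
T2 LOAD — after: cnt=5, r=5 — load
T0 LOAD — after: cnt=5, r=5 — load
T2 CAS — after: cnt=6, r=5 — ok
T0 CAS — after: cnt=6, r=5 — retry
Flip is step 5.

step = 5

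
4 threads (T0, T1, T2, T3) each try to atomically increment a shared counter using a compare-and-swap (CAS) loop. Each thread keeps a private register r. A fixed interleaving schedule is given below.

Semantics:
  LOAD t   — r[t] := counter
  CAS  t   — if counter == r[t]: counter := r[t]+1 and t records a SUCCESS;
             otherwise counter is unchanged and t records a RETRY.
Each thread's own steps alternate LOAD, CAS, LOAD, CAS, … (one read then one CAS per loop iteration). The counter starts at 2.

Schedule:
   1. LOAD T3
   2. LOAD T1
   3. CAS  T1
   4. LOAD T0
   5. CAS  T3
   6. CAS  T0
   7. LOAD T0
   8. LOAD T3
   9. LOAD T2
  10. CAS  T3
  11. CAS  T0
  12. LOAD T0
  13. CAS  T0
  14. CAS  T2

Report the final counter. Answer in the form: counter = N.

   1) LOAD T3:  M=2  r_T3=2
   2) LOAD T1:  M=2  r_T1=2
   3) CAS  T1:  M=3  r_T1=2 ✓
   4) LOAD T0:  M=3  r_T0=3
   5) CAS  T3:  M=3  r_T3=2 ✗
   6) CAS  T0:  M=4  r_T0=3 ✓
   7) LOAD T0:  M=4  r_T0=4
   8) LOAD T3:  M=4  r_T3=4
   9) LOAD T2:  M=4  r_T2=4
  10) CAS  T3:  M=5  r_T3=4 ✓
  11) CAS  T0:  M=5  r_T0=4 ✗
  12) LOAD T0:  M=5  r_T0=5
  13) CAS  T0:  M=6  r_T0=5 ✓
  14) CAS  T2:  M=6  r_T2=4 ✗

counter = 6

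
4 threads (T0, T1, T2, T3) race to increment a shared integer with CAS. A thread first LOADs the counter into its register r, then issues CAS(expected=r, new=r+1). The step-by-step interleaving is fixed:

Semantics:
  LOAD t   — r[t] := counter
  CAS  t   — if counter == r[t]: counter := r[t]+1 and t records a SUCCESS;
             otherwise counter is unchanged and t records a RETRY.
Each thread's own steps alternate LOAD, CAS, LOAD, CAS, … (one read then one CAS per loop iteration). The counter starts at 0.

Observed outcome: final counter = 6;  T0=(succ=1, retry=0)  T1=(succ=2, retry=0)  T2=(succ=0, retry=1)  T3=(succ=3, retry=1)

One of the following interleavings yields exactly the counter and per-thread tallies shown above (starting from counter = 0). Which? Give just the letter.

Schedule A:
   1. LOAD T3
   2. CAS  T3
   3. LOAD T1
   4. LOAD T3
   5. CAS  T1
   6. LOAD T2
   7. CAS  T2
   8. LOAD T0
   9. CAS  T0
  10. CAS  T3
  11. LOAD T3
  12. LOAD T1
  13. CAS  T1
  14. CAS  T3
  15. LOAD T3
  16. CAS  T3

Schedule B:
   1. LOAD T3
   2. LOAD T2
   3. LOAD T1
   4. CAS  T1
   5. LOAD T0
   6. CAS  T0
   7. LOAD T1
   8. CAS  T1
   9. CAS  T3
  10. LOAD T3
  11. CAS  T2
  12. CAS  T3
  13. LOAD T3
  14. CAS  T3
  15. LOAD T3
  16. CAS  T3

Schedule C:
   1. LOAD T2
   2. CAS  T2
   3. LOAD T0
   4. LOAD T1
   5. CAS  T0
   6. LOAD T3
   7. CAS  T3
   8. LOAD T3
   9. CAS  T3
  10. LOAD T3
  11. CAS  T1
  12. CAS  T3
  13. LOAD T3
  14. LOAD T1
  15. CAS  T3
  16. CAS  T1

B

Tracing schedule B:
T3 LOAD — after: cnt=0, r=0 — load
T2 LOAD — after: cnt=0, r=0 — load
T1 LOAD — after: cnt=0, r=0 — load
T1 CAS — after: cnt=1, r=0 — ok
T0 LOAD — after: cnt=1, r=1 — load
T0 CAS — after: cnt=2, r=1 — ok
T1 LOAD — after: cnt=2, r=2 — load
T1 CAS — after: cnt=3, r=2 — ok
T3 CAS — after: cnt=3, r=0 — retry
T3 LOAD — after: cnt=3, r=3 — load
T2 CAS — after: cnt=3, r=0 — retry
T3 CAS — after: cnt=4, r=3 — ok
T3 LOAD — after: cnt=4, r=4 — load
T3 CAS — after: cnt=5, r=4 — ok
T3 LOAD — after: cnt=5, r=5 — load
T3 CAS — after: cnt=6, r=5 — ok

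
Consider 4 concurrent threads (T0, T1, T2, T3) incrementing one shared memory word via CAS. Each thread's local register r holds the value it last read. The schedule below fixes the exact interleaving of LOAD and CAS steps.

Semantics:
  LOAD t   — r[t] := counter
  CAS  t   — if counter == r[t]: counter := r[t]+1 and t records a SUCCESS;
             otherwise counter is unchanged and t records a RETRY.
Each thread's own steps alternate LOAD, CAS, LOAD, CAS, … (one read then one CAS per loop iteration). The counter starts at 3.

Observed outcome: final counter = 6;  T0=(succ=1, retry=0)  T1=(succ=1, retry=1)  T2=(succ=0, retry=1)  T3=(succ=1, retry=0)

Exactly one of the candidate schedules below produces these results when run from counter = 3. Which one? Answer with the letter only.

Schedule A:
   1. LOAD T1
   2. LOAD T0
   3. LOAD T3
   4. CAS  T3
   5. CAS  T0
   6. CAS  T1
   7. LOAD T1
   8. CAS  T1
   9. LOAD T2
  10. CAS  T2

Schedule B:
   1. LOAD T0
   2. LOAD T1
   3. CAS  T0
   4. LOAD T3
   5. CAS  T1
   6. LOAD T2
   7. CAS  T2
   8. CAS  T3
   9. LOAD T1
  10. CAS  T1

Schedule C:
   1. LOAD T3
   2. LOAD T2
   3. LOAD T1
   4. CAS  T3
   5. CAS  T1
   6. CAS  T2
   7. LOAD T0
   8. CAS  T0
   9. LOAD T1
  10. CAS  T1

Tracing schedule C:
1. LOAD T3 → mem=3 r[T3]=3 [LOAD]
2. LOAD T2 → mem=3 r[T2]=3 [LOAD]
3. LOAD T1 → mem=3 r[T1]=3 [LOAD]
4. CAS T3 → mem=4 r[T3]=3 [OK]
5. CAS T1 → mem=4 r[T1]=3 [RETRY]
6. CAS T2 → mem=4 r[T2]=3 [RETRY]
7. LOAD T0 → mem=4 r[T0]=4 [LOAD]
8. CAS T0 → mem=5 r[T0]=4 [OK]
9. LOAD T1 → mem=5 r[T1]=5 [LOAD]
10. CAS T1 → mem=6 r[T1]=5 [OK]

C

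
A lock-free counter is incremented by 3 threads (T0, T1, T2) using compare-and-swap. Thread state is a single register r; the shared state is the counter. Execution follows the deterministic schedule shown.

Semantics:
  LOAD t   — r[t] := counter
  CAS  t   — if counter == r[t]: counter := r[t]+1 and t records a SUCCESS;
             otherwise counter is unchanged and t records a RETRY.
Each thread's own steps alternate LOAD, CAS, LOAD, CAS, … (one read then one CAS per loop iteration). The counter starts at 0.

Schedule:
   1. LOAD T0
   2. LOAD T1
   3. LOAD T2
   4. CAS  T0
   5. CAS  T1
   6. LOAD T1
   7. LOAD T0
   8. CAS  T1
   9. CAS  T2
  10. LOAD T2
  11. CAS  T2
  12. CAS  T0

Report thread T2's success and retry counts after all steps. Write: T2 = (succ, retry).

T0 LOAD — after: cnt=0, r=0 — load
T1 LOAD — after: cnt=0, r=0 — load
T2 LOAD — after: cnt=0, r=0 — load
T0 CAS — after: cnt=1, r=0 — ok
T1 CAS — after: cnt=1, r=0 — retry
T1 LOAD — after: cnt=1, r=1 — load
T0 LOAD — after: cnt=1, r=1 — load
T1 CAS — after: cnt=2, r=1 — ok
T2 CAS — after: cnt=2, r=0 — retry
T2 LOAD — after: cnt=2, r=2 — load
T2 CAS — after: cnt=3, r=2 — ok
T0 CAS — after: cnt=3, r=1 — retry

T2 = (1, 1)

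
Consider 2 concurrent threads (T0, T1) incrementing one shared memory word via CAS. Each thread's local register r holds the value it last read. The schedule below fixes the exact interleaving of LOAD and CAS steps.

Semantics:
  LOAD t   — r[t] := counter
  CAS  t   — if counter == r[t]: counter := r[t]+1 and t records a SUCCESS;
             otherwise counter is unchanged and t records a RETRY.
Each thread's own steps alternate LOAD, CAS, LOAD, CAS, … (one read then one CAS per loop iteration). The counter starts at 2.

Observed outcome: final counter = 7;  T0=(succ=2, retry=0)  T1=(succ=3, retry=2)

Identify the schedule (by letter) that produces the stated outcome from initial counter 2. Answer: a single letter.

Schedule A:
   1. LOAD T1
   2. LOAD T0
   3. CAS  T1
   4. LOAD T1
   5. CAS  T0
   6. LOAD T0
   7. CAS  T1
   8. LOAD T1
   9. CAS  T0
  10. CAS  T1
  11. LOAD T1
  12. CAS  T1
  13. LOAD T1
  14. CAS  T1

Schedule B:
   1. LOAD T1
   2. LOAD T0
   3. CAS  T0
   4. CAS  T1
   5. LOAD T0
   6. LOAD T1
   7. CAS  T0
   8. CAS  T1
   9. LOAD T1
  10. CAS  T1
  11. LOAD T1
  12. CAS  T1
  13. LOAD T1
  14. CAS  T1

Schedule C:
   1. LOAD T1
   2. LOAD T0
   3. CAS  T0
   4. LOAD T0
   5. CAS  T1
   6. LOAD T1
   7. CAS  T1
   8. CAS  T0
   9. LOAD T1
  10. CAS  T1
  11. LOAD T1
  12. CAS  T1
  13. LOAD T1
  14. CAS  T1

B

Tracing schedule B:
step 1: T1 LOAD ⇒ load; ctr=2 reg=2
step 2: T0 LOAD ⇒ load; ctr=2 reg=2
step 3: T0 CAS ⇒ ok; ctr=3 reg=2
step 4: T1 CAS ⇒ retry; ctr=3 reg=2
step 5: T0 LOAD ⇒ load; ctr=3 reg=3
step 6: T1 LOAD ⇒ load; ctr=3 reg=3
step 7: T0 CAS ⇒ ok; ctr=4 reg=3
step 8: T1 CAS ⇒ retry; ctr=4 reg=3
step 9: T1 LOAD ⇒ load; ctr=4 reg=4
step 10: T1 CAS ⇒ ok; ctr=5 reg=4
step 11: T1 LOAD ⇒ load; ctr=5 reg=5
step 12: T1 CAS ⇒ ok; ctr=6 reg=5
step 13: T1 LOAD ⇒ load; ctr=6 reg=6
step 14: T1 CAS ⇒ ok; ctr=7 reg=6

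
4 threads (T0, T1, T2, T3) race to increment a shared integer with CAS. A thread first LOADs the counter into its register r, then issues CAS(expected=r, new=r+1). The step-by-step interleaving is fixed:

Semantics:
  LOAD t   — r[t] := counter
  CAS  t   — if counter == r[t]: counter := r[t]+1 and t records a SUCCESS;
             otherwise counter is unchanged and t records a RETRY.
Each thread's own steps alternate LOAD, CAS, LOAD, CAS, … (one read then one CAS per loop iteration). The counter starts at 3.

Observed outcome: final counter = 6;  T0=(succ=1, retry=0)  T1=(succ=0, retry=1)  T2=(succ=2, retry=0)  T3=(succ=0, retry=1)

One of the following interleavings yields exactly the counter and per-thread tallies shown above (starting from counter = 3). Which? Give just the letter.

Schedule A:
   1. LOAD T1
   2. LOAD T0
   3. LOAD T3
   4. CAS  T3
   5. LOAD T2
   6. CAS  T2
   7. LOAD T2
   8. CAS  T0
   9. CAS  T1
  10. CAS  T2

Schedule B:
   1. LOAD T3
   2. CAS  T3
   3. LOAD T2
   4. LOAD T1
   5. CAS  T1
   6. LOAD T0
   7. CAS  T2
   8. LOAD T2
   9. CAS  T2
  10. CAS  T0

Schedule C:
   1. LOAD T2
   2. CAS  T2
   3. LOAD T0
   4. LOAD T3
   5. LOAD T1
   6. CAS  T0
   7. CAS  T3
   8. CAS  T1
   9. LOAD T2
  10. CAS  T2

Simulating candidate C:
[1] T2.load  rd  (counter 3, T2.r 3)
[2] T2.cas  hit  (counter 4, T2.r 3)
[3] T0.load  rd  (counter 4, T0.r 4)
[4] T3.load  rd  (counter 4, T3.r 4)
[5] T1.load  rd  (counter 4, T1.r 4)
[6] T0.cas  hit  (counter 5, T0.r 4)
[7] T3.cas  miss  (counter 5, T3.r 4)
[8] T1.cas  miss  (counter 5, T1.r 4)
[9] T2.load  rd  (counter 5, T2.r 5)
[10] T2.cas  hit  (counter 6, T2.r 5)

C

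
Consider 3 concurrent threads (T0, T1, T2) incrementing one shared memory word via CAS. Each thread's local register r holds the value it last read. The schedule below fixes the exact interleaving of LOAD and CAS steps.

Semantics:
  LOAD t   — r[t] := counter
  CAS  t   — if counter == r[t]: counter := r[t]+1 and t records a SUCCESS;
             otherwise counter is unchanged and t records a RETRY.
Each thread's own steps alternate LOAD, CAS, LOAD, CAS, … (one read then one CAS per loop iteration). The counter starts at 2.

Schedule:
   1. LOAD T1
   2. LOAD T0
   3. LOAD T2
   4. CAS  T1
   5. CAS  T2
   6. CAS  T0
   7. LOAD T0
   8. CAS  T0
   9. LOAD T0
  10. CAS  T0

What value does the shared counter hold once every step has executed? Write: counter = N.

counter = 5

   1) LOAD T1:  M=2  r_T1=2
   2) LOAD T0:  M=2  r_T0=2
   3) LOAD T2:  M=2  r_T2=2
   4) CAS  T1:  M=3  r_T1=2 ✓
   5) CAS  T2:  M=3  r_T2=2 ✗
   6) CAS  T0:  M=3  r_T0=2 ✗
   7) LOAD T0:  M=3  r_T0=3
   8) CAS  T0:  M=4  r_T0=3 ✓
   9) LOAD T0:  M=4  r_T0=4
  10) CAS  T0:  M=5  r_T0=4 ✓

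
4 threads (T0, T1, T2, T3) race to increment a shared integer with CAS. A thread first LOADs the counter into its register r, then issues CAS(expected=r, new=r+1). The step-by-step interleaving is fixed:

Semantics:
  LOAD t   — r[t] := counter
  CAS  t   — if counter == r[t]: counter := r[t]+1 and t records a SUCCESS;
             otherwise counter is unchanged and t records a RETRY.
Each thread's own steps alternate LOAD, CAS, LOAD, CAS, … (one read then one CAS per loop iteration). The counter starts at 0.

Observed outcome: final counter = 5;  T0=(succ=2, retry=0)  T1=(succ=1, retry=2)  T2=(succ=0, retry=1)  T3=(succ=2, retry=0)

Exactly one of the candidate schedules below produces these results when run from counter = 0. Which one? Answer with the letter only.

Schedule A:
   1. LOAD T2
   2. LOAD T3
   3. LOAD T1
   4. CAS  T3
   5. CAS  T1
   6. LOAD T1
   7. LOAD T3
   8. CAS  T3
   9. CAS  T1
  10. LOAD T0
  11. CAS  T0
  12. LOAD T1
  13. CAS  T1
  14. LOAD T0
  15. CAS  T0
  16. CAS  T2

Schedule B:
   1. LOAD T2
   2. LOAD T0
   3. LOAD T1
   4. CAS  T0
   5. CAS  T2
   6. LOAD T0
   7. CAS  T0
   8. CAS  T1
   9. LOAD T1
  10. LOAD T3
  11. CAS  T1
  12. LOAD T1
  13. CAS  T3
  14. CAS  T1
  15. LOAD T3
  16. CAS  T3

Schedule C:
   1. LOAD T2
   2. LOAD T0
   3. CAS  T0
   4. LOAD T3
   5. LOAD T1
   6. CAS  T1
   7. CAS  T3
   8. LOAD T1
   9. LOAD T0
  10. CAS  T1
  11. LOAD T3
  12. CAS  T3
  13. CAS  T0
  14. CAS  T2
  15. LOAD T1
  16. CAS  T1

A

Tracing schedule A:
1. LOAD T2 → mem=0 r[T2]=0 [LOAD]
2. LOAD T3 → mem=0 r[T3]=0 [LOAD]
3. LOAD T1 → mem=0 r[T1]=0 [LOAD]
4. CAS T3 → mem=1 r[T3]=0 [OK]
5. CAS T1 → mem=1 r[T1]=0 [RETRY]
6. LOAD T1 → mem=1 r[T1]=1 [LOAD]
7. LOAD T3 → mem=1 r[T3]=1 [LOAD]
8. CAS T3 → mem=2 r[T3]=1 [OK]
9. CAS T1 → mem=2 r[T1]=1 [RETRY]
10. LOAD T0 → mem=2 r[T0]=2 [LOAD]
11. CAS T0 → mem=3 r[T0]=2 [OK]
12. LOAD T1 → mem=3 r[T1]=3 [LOAD]
13. CAS T1 → mem=4 r[T1]=3 [OK]
14. LOAD T0 → mem=4 r[T0]=4 [LOAD]
15. CAS T0 → mem=5 r[T0]=4 [OK]
16. CAS T2 → mem=5 r[T2]=0 [RETRY]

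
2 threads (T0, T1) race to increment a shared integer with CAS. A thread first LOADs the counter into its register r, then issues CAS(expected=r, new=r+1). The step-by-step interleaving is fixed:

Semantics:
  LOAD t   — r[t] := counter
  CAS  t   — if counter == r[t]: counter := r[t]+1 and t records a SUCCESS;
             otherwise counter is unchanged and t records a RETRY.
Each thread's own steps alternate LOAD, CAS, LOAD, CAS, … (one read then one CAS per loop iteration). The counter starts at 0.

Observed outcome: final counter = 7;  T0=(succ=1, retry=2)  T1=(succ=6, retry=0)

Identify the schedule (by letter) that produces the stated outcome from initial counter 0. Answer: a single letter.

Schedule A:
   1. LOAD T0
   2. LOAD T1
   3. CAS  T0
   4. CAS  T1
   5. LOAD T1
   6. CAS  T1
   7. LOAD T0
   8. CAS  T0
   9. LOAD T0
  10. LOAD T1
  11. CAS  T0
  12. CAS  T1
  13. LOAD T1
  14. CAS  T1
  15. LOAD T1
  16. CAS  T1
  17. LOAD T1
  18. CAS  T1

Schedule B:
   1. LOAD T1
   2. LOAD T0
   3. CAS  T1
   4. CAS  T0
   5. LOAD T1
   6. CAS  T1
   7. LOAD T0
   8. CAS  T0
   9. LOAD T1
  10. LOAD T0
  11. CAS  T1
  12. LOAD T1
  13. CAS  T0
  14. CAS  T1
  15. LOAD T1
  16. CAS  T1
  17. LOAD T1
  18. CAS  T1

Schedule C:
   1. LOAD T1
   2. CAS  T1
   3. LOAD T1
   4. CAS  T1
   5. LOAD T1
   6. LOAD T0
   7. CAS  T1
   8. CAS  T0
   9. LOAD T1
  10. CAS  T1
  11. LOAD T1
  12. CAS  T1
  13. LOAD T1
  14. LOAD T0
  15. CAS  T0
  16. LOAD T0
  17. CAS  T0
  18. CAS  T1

Tracing schedule B:
[1] T1.load  rd  (counter 0, T1.r 0)
[2] T0.load  rd  (counter 0, T0.r 0)
[3] T1.cas  hit  (counter 1, T1.r 0)
[4] T0.cas  miss  (counter 1, T0.r 0)
[5] T1.load  rd  (counter 1, T1.r 1)
[6] T1.cas  hit  (counter 2, T1.r 1)
[7] T0.load  rd  (counter 2, T0.r 2)
[8] T0.cas  hit  (counter 3, T0.r 2)
[9] T1.load  rd  (counter 3, T1.r 3)
[10] T0.load  rd  (counter 3, T0.r 3)
[11] T1.cas  hit  (counter 4, T1.r 3)
[12] T1.load  rd  (counter 4, T1.r 4)
[13] T0.cas  miss  (counter 4, T0.r 3)
[14] T1.cas  hit  (counter 5, T1.r 4)
[15] T1.load  rd  (counter 5, T1.r 5)
[16] T1.cas  hit  (counter 6, T1.r 5)
[17] T1.load  rd  (counter 6, T1.r 6)
[18] T1.cas  hit  (counter 7, T1.r 6)

B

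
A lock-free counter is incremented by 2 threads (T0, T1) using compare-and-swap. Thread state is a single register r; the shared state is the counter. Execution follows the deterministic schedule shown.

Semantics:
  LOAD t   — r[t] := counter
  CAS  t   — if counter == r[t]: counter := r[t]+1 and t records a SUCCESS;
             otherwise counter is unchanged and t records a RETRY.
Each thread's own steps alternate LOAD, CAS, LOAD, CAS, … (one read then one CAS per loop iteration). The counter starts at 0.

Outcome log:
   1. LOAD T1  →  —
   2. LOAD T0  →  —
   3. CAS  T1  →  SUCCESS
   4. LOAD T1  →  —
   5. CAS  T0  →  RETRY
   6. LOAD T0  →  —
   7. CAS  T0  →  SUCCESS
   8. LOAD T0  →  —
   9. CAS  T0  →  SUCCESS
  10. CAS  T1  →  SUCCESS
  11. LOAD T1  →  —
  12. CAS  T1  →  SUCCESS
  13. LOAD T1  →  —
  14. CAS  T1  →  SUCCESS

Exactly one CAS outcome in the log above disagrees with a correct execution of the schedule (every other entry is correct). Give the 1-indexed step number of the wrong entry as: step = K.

Correct run:
   1) LOAD T1:  M=0  r_T1=0
   2) LOAD T0:  M=0  r_T0=0
   3) CAS  T1:  M=1  r_T1=0 ✓
   4) LOAD T1:  M=1  r_T1=1
   5) CAS  T0:  M=1  r_T0=0 ✗
   6) LOAD T0:  M=1  r_T0=1
   7) CAS  T0:  M=2  r_T0=1 ✓
   8) LOAD T0:  M=2  r_T0=2
   9) CAS  T0:  M=3  r_T0=2 ✓
  10) CAS  T1:  M=3  r_T1=1 ✗
  11) LOAD T1:  M=3  r_T1=3
  12) CAS  T1:  M=4  r_T1=3 ✓
  13) LOAD T1:  M=4  r_T1=4
  14) CAS  T1:  M=5  r_T1=4 ✓
Log disagrees first at step 10.

step = 10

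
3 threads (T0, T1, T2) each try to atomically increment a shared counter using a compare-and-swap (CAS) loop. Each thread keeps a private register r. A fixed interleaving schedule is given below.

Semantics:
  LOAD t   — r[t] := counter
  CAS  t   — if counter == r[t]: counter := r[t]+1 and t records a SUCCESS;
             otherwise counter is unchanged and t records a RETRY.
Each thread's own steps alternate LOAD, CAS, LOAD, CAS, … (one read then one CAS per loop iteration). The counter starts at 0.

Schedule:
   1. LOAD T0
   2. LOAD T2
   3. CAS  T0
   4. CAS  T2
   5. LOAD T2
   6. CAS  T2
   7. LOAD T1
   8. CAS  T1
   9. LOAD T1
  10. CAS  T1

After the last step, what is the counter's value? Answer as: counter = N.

1. LOAD T0 → mem=0 r[T0]=0 [LOAD]
2. LOAD T2 → mem=0 r[T2]=0 [LOAD]
3. CAS T0 → mem=1 r[T0]=0 [OK]
4. CAS T2 → mem=1 r[T2]=0 [RETRY]
5. LOAD T2 → mem=1 r[T2]=1 [LOAD]
6. CAS T2 → mem=2 r[T2]=1 [OK]
7. LOAD T1 → mem=2 r[T1]=2 [LOAD]
8. CAS T1 → mem=3 r[T1]=2 [OK]
9. LOAD T1 → mem=3 r[T1]=3 [LOAD]
10. CAS T1 → mem=4 r[T1]=3 [OK]

counter = 4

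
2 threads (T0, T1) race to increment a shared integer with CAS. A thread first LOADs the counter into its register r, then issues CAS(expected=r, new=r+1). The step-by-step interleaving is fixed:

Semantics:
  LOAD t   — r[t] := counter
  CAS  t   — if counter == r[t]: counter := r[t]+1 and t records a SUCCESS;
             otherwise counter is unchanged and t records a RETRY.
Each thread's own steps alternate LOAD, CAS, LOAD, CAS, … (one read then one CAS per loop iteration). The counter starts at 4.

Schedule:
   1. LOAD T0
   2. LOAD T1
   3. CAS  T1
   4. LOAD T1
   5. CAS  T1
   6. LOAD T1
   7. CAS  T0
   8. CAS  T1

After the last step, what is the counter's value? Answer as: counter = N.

counter = 7

#1 T0 reads 4
#2 T1 reads 4
#3 T1 CAS(4→5) writes; counter now 5
#4 T1 reads 5
#5 T1 CAS(5→6) writes; counter now 6
#6 T1 reads 6
#7 T0 CAS(4→5) fails; counter now 6
#8 T1 CAS(6→7) writes; counter now 7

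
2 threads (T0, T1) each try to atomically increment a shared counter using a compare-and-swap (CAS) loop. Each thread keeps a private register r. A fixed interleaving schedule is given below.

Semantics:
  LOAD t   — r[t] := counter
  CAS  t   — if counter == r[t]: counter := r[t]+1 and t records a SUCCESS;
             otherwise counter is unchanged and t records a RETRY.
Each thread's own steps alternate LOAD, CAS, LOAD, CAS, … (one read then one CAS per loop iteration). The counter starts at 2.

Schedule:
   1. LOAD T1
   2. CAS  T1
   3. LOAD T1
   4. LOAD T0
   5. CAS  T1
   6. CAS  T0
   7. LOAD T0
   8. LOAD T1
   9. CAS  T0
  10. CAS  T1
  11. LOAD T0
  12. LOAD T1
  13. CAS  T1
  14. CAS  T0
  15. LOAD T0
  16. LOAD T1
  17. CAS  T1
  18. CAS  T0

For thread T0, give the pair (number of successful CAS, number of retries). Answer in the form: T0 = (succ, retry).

T1 LOAD — after: cnt=2, r=2 — load
T1 CAS — after: cnt=3, r=2 — ok
T1 LOAD — after: cnt=3, r=3 — load
T0 LOAD — after: cnt=3, r=3 — load
T1 CAS — after: cnt=4, r=3 — ok
T0 CAS — after: cnt=4, r=3 — retry
T0 LOAD — after: cnt=4, r=4 — load
T1 LOAD — after: cnt=4, r=4 — load
T0 CAS — after: cnt=5, r=4 — ok
T1 CAS — after: cnt=5, r=4 — retry
T0 LOAD — after: cnt=5, r=5 — load
T1 LOAD — after: cnt=5, r=5 — load
T1 CAS — after: cnt=6, r=5 — ok
T0 CAS — after: cnt=6, r=5 — retry
T0 LOAD — after: cnt=6, r=6 — load
T1 LOAD — after: cnt=6, r=6 — load
T1 CAS — after: cnt=7, r=6 — ok
T0 CAS — after: cnt=7, r=6 — retry

T0 = (1, 3)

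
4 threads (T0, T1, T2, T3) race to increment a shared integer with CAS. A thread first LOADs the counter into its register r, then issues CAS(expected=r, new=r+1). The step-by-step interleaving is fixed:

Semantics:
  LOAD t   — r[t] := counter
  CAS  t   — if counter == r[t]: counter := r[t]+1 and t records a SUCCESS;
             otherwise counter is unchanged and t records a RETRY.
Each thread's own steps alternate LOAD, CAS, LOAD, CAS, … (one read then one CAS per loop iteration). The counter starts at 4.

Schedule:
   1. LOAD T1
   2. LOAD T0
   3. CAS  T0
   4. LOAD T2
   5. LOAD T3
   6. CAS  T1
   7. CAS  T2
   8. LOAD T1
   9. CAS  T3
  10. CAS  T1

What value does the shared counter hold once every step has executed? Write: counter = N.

#1 T1 reads 4
#2 T0 reads 4
#3 T0 CAS(4→5) writes; counter now 5
#4 T2 reads 5
#5 T3 reads 5
#6 T1 CAS(4→5) fails; counter now 5
#7 T2 CAS(5→6) writes; counter now 6
#8 T1 reads 6
#9 T3 CAS(5→6) fails; counter now 6
#10 T1 CAS(6→7) writes; counter now 7

counter = 7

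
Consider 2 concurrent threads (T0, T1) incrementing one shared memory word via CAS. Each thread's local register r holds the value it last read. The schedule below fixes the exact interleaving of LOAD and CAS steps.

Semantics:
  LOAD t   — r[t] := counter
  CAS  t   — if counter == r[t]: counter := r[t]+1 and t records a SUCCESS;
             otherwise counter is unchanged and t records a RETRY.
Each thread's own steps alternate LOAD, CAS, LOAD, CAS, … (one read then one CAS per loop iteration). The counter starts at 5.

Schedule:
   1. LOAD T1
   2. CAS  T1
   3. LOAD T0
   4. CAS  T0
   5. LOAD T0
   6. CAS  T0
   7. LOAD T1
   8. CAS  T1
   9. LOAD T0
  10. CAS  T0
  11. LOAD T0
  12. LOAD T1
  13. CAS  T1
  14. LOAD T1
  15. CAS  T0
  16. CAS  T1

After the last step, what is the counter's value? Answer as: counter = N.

#1 T1 reads 5
#2 T1 CAS(5→6) writes; counter now 6
#3 T0 reads 6
#4 T0 CAS(6→7) writes; counter now 7
#5 T0 reads 7
#6 T0 CAS(7→8) writes; counter now 8
#7 T1 reads 8
#8 T1 CAS(8→9) writes; counter now 9
#9 T0 reads 9
#10 T0 CAS(9→10) writes; counter now 10
#11 T0 reads 10
#12 T1 reads 10
#13 T1 CAS(10→11) writes; counter now 11
#14 T1 reads 11
#15 T0 CAS(10→11) fails; counter now 11
#16 T1 CAS(11→12) writes; counter now 12

counter = 12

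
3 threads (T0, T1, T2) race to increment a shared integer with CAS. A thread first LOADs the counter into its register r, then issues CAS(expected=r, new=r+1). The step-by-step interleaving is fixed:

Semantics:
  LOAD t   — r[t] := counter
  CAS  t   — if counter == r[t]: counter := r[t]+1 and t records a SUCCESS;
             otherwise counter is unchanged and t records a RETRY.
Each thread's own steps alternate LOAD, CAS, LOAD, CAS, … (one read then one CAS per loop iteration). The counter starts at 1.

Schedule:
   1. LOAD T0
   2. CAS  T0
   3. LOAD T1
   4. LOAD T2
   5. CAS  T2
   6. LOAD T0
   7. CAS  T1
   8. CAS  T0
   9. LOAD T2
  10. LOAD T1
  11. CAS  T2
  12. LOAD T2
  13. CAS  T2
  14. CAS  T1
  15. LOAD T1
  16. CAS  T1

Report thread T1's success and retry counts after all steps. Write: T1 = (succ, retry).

T1 = (1, 2)

[1] T0.load  rd  (counter 1, T0.r 1)
[2] T0.cas  hit  (counter 2, T0.r 1)
[3] T1.load  rd  (counter 2, T1.r 2)
[4] T2.load  rd  (counter 2, T2.r 2)
[5] T2.cas  hit  (counter 3, T2.r 2)
[6] T0.load  rd  (counter 3, T0.r 3)
[7] T1.cas  miss  (counter 3, T1.r 2)
[8] T0.cas  hit  (counter 4, T0.r 3)
[9] T2.load  rd  (counter 4, T2.r 4)
[10] T1.load  rd  (counter 4, T1.r 4)
[11] T2.cas  hit  (counter 5, T2.r 4)
[12] T2.load  rd  (counter 5, T2.r 5)
[13] T2.cas  hit  (counter 6, T2.r 5)
[14] T1.cas  miss  (counter 6, T1.r 4)
[15] T1.load  rd  (counter 6, T1.r 6)
[16] T1.cas  hit  (counter 7, T1.r 6)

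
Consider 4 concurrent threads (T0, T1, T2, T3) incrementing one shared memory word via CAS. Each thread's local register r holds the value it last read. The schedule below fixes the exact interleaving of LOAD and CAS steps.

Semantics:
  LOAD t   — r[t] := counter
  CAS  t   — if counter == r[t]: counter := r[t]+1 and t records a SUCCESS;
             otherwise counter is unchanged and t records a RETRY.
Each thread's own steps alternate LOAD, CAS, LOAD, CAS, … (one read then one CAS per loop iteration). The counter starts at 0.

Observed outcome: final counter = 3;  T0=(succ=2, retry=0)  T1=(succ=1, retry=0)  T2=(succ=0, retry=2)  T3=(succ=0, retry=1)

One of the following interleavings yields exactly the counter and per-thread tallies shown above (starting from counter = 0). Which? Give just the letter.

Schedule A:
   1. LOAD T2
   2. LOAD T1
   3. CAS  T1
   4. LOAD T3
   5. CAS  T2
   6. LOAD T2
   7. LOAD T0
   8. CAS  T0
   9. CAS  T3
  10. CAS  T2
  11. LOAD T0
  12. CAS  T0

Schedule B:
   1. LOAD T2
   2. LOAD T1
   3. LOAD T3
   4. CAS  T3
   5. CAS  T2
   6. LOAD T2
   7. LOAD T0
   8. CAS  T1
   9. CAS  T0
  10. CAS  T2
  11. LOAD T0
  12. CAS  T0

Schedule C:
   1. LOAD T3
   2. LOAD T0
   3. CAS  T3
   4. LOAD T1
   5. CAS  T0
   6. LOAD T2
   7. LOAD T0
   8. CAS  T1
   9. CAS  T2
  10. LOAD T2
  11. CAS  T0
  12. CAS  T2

Simulating candidate A:
T2 LOAD — after: cnt=0, r=0 — load
T1 LOAD — after: cnt=0, r=0 — load
T1 CAS — after: cnt=1, r=0 — ok
T3 LOAD — after: cnt=1, r=1 — load
T2 CAS — after: cnt=1, r=0 — retry
T2 LOAD — after: cnt=1, r=1 — load
T0 LOAD — after: cnt=1, r=1 — load
T0 CAS — after: cnt=2, r=1 — ok
T3 CAS — after: cnt=2, r=1 — retry
T2 CAS — after: cnt=2, r=1 — retry
T0 LOAD — after: cnt=2, r=2 — load
T0 CAS — after: cnt=3, r=2 — ok

A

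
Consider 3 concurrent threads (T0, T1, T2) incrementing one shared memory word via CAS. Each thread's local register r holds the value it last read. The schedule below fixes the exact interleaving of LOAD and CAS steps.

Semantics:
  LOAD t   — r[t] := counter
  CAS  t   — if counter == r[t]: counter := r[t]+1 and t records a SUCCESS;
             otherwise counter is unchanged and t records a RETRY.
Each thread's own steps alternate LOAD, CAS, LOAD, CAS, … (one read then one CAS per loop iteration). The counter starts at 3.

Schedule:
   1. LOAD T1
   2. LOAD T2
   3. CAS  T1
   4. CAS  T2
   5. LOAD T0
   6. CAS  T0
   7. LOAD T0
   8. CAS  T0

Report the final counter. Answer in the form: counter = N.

1. LOAD T1 → mem=3 r[T1]=3 [LOAD]
2. LOAD T2 → mem=3 r[T2]=3 [LOAD]
3. CAS T1 → mem=4 r[T1]=3 [OK]
4. CAS T2 → mem=4 r[T2]=3 [RETRY]
5. LOAD T0 → mem=4 r[T0]=4 [LOAD]
6. CAS T0 → mem=5 r[T0]=4 [OK]
7. LOAD T0 → mem=5 r[T0]=5 [LOAD]
8. CAS T0 → mem=6 r[T0]=5 [OK]

counter = 6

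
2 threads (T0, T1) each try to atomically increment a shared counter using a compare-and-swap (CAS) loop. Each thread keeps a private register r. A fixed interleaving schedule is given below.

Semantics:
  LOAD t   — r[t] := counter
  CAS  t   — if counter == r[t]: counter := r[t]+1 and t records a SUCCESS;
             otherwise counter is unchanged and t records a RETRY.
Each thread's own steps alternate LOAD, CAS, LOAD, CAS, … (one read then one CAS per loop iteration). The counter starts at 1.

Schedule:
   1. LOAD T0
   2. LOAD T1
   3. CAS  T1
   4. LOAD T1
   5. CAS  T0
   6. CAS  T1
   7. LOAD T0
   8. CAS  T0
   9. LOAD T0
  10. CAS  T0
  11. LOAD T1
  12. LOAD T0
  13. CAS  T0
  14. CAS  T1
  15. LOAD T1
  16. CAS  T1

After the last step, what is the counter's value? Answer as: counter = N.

counter = 7

#1 T0 reads 1
#2 T1 reads 1
#3 T1 CAS(1→2) writes; counter now 2
#4 T1 reads 2
#5 T0 CAS(1→2) fails; counter now 2
#6 T1 CAS(2→3) writes; counter now 3
#7 T0 reads 3
#8 T0 CAS(3→4) writes; counter now 4
#9 T0 reads 4
#10 T0 CAS(4→5) writes; counter now 5
#11 T1 reads 5
#12 T0 reads 5
#13 T0 CAS(5→6) writes; counter now 6
#14 T1 CAS(5→6) fails; counter now 6
#15 T1 reads 6
#16 T1 CAS(6→7) writes; counter now 7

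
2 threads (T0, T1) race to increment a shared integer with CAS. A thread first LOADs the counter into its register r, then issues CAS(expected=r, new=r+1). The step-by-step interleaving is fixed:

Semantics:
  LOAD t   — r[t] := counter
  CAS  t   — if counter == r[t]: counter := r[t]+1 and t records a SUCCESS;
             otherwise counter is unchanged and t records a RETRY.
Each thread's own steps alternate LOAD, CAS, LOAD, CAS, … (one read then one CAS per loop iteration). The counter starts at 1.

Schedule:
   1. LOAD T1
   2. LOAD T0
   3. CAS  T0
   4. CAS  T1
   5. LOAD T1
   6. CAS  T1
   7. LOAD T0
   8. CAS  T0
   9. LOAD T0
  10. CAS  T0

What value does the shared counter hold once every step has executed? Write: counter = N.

counter = 5

[1] T1.load  rd  (counter 1, T1.r 1)
[2] T0.load  rd  (counter 1, T0.r 1)
[3] T0.cas  hit  (counter 2, T0.r 1)
[4] T1.cas  miss  (counter 2, T1.r 1)
[5] T1.load  rd  (counter 2, T1.r 2)
[6] T1.cas  hit  (counter 3, T1.r 2)
[7] T0.load  rd  (counter 3, T0.r 3)
[8] T0.cas  hit  (counter 4, T0.r 3)
[9] T0.load  rd  (counter 4, T0.r 4)
[10] T0.cas  hit  (counter 5, T0.r 4)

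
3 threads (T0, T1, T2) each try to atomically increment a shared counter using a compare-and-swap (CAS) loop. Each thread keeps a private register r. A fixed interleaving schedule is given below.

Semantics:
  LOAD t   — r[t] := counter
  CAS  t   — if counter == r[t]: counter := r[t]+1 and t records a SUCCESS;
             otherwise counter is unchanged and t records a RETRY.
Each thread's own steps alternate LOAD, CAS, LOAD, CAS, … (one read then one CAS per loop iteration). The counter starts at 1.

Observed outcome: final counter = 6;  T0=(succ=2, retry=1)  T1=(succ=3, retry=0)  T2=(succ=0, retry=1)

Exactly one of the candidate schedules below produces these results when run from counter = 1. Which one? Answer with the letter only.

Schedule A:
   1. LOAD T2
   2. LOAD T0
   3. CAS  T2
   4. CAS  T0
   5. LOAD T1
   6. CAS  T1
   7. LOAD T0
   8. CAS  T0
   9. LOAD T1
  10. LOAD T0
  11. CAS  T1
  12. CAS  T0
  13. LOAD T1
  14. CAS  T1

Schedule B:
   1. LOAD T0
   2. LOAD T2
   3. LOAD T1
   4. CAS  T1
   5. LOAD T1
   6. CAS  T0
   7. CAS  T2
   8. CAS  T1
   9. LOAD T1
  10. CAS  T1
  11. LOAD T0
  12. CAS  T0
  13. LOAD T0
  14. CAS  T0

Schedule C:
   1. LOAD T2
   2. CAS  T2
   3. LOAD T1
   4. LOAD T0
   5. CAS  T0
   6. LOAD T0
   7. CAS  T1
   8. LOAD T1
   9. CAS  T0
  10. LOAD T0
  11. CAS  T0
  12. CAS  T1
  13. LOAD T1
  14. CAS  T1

B

Simulating candidate B:
T0 LOAD — after: cnt=1, r=1 — load
T2 LOAD — after: cnt=1, r=1 — load
T1 LOAD — after: cnt=1, r=1 — load
T1 CAS — after: cnt=2, r=1 — ok
T1 LOAD — after: cnt=2, r=2 — load
T0 CAS — after: cnt=2, r=1 — retry
T2 CAS — after: cnt=2, r=1 — retry
T1 CAS — after: cnt=3, r=2 — ok
T1 LOAD — after: cnt=3, r=3 — load
T1 CAS — after: cnt=4, r=3 — ok
T0 LOAD — after: cnt=4, r=4 — load
T0 CAS — after: cnt=5, r=4 — ok
T0 LOAD — after: cnt=5, r=5 — load
T0 CAS — after: cnt=6, r=5 — ok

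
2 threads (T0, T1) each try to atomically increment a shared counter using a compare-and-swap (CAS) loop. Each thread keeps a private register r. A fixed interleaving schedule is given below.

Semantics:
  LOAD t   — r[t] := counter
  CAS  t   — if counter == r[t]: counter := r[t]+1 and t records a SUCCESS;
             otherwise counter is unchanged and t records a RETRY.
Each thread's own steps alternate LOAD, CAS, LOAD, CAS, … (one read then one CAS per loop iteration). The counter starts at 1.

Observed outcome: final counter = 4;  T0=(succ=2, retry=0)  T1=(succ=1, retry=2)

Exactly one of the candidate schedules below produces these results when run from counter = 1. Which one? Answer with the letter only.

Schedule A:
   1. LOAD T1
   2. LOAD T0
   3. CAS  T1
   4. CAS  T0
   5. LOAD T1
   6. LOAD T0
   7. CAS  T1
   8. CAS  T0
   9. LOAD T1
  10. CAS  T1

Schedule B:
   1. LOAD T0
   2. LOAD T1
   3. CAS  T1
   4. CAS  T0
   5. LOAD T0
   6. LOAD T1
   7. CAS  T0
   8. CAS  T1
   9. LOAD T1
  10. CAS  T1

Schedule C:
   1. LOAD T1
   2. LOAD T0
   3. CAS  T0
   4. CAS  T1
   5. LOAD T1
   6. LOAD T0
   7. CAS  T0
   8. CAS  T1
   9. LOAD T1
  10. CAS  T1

C

Tracing schedule C:
step 1: T1 LOAD ⇒ load; ctr=1 reg=1
step 2: T0 LOAD ⇒ load; ctr=1 reg=1
step 3: T0 CAS ⇒ ok; ctr=2 reg=1
step 4: T1 CAS ⇒ retry; ctr=2 reg=1
step 5: T1 LOAD ⇒ load; ctr=2 reg=2
step 6: T0 LOAD ⇒ load; ctr=2 reg=2
step 7: T0 CAS ⇒ ok; ctr=3 reg=2
step 8: T1 CAS ⇒ retry; ctr=3 reg=2
step 9: T1 LOAD ⇒ load; ctr=3 reg=3
step 10: T1 CAS ⇒ ok; ctr=4 reg=3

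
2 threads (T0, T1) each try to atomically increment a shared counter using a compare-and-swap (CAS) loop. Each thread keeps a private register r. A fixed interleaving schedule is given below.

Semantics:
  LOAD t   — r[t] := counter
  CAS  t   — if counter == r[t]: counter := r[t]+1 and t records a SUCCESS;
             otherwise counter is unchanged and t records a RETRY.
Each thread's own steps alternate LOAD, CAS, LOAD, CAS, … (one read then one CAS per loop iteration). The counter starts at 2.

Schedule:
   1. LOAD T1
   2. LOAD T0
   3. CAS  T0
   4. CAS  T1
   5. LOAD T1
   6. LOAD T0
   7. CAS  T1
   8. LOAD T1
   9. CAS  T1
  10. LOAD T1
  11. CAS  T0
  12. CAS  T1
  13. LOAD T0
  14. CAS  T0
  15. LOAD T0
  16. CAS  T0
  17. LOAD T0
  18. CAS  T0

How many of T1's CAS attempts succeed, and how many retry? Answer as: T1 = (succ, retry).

T1 = (3, 1)

1. LOAD T1 → mem=2 r[T1]=2 [LOAD]
2. LOAD T0 → mem=2 r[T0]=2 [LOAD]
3. CAS T0 → mem=3 r[T0]=2 [OK]
4. CAS T1 → mem=3 r[T1]=2 [RETRY]
5. LOAD T1 → mem=3 r[T1]=3 [LOAD]
6. LOAD T0 → mem=3 r[T0]=3 [LOAD]
7. CAS T1 → mem=4 r[T1]=3 [OK]
8. LOAD T1 → mem=4 r[T1]=4 [LOAD]
9. CAS T1 → mem=5 r[T1]=4 [OK]
10. LOAD T1 → mem=5 r[T1]=5 [LOAD]
11. CAS T0 → mem=5 r[T0]=3 [RETRY]
12. CAS T1 → mem=6 r[T1]=5 [OK]
13. LOAD T0 → mem=6 r[T0]=6 [LOAD]
14. CAS T0 → mem=7 r[T0]=6 [OK]
15. LOAD T0 → mem=7 r[T0]=7 [LOAD]
16. CAS T0 → mem=8 r[T0]=7 [OK]
17. LOAD T0 → mem=8 r[T0]=8 [LOAD]
18. CAS T0 → mem=9 r[T0]=8 [OK]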